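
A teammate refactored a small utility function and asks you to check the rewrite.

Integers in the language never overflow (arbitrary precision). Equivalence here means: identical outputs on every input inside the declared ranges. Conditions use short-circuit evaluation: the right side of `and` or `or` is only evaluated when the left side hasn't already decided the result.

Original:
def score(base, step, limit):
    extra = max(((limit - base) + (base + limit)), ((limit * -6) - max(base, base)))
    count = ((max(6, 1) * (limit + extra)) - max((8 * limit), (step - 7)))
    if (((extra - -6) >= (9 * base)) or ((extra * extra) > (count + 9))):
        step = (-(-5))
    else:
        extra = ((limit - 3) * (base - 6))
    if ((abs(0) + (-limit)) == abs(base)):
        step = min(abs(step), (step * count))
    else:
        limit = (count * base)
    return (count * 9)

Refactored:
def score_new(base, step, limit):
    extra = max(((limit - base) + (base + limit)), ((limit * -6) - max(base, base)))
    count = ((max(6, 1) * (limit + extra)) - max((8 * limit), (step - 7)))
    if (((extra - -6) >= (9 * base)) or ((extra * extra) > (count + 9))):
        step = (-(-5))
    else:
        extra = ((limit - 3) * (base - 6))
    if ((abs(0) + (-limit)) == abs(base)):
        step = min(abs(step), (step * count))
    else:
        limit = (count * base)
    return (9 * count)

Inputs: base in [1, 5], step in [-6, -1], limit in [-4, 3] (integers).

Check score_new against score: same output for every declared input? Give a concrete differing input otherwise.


Comparing the listings, the differences include: same computation, different form.
Tracing base=1, step=-5, limit=-4: score: extra := 23 | count := 126 | (((extra - -6) >= (9 * base)) or ((extra * extra) > (count + 9))): true | step := 5 | ((abs(0) + (-limit)) == abs(base)): false | limit := 126 | result 1134 | score_new: extra := 23 | count := 126 | (((extra - -6) >= (9 * base)) or ((extra * extra) > (count + 9))): true | step := 5 | ((abs(0) + (-limit)) == abs(base)): false | limit := 126 | result 1134 — matching result 1134.
Checked all 240 inputs in the declared domain: the outputs agree on every one.
verdict: equivalent


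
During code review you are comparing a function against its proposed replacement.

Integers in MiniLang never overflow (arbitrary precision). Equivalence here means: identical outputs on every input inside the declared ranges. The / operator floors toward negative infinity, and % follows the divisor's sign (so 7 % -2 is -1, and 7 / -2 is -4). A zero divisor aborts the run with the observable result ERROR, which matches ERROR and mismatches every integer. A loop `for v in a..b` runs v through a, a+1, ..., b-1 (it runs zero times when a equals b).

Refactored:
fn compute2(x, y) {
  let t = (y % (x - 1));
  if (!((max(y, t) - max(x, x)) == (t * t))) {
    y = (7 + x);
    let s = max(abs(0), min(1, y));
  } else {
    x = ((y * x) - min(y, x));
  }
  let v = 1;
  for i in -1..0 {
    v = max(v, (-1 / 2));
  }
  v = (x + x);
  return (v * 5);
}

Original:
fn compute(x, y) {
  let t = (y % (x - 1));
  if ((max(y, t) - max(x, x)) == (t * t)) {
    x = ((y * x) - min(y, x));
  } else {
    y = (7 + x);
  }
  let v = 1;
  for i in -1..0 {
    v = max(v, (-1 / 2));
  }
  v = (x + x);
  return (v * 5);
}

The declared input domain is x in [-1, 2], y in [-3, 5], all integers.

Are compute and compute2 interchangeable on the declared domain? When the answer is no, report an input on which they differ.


Reading the diff, among the changes: boolean connective usage differs, and local variable names differ, and statement counts differ, and min/max/abs usage differs, and constant usage differs.
Tracing x=2, y=1: compute: t=0, then ((max(y, t) - max(x, x)) == (t * t)) is false, then y=9, then v=1, then (i=-1), then v=1, then v=4, then returns 20 | compute2: t=0, then (!((max(y, t) - max(x, x)) == (t * t))) is true, then y=9, then s=1, then v=1, then (i=-1), then v=1, then v=4, then returns 20 — matching result 20.
Checked all 36 inputs in the declared domain: the outputs agree on every one.
verdict: equivalent


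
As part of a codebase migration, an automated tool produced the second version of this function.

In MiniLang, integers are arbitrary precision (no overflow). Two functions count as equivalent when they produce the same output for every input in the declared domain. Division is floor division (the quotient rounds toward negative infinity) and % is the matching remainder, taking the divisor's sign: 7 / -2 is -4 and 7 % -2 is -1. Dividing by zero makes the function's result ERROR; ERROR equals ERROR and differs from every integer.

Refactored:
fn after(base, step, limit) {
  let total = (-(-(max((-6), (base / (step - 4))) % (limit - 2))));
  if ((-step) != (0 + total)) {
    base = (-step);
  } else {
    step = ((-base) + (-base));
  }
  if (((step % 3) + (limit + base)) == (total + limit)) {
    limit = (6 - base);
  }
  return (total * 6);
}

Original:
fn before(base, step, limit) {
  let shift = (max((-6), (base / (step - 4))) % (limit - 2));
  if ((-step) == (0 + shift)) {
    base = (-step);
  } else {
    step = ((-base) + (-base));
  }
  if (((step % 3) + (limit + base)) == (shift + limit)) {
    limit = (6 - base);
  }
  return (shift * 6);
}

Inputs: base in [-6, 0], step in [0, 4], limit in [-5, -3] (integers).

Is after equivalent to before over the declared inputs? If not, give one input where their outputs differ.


One difference looks behavioral, but it never changes the outcome for any declared input.
Spot check at base=-3, step=4, limit=-3 — before: a zero divisor aborts: ERROR. after: a zero divisor aborts: ERROR. Both give ERROR.
Every one of the 105 inputs gives matching results.
verdict: equivalent


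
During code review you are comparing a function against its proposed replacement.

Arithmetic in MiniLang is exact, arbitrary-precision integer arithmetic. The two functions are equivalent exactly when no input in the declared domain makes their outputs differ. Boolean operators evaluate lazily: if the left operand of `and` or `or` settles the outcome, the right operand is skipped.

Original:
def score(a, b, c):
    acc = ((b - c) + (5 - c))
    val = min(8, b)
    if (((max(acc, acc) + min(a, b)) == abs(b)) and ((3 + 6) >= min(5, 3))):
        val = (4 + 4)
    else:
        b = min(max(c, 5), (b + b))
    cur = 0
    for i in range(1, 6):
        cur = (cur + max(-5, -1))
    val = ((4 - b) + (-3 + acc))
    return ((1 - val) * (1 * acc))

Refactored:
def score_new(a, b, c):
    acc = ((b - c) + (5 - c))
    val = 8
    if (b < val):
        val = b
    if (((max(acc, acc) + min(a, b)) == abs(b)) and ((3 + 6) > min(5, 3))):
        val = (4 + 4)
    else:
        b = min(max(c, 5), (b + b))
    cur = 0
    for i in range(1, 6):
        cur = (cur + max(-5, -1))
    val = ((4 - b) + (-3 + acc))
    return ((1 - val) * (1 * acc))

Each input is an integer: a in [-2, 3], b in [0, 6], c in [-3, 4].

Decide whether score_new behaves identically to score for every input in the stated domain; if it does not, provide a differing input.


Although `((3 + 6) >= min(5, 3))` became `((3 + 6) > min(5, 3))`, no input in the stated domain can expose it; all 336 inputs agree.
verdict: equivalent


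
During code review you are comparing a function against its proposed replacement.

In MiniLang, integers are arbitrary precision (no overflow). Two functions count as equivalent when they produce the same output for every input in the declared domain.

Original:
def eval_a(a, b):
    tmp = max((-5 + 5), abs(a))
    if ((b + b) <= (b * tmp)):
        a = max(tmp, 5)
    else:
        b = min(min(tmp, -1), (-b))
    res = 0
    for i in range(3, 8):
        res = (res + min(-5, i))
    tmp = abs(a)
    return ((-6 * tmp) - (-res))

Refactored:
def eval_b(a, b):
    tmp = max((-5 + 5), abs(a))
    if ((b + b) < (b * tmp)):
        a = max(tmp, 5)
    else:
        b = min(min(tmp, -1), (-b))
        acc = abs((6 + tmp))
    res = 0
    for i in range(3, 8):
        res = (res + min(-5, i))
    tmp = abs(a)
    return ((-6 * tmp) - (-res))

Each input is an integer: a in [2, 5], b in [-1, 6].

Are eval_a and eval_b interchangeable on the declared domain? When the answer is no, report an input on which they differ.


Input a=2, b=-1: -55 from eval_a versus -37 from eval_b.
verdict: not equivalent; witness: a=2, b=-1


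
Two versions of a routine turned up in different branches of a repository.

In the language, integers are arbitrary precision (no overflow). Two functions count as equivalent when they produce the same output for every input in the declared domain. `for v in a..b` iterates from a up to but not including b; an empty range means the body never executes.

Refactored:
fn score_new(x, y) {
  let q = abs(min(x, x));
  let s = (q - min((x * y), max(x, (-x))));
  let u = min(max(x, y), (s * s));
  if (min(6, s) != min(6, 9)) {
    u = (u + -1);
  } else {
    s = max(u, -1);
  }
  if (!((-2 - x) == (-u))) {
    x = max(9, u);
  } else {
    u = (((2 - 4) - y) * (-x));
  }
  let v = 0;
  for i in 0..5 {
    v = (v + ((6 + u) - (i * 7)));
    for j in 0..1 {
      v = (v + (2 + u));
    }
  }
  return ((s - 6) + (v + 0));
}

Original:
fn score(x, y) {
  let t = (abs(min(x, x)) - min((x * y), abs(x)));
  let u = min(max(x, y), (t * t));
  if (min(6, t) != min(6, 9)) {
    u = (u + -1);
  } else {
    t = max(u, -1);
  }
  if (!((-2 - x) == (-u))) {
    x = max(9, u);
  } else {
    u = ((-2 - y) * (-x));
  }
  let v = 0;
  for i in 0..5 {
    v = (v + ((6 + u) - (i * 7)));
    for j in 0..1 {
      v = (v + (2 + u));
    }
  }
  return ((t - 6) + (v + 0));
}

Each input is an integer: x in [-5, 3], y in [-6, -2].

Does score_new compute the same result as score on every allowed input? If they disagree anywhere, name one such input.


Side by side, the visible changes include: arithmetic usage differs, local variable names differ, min/max/abs usage differs, statement counts differ, constant usage differs.
As a probe, take x=-5, y=-6: score runs t=0, then u=-5, then (min(6, t) != min(6, 9)) is true, then u=-6, then (!((-2 - x) == (-u))) is true, then x=9, then v=0, then (i=0), then v=0, then (j=0), then v=-4, then (i=1), then v=-11, then (j=0), then v=-15, then (i=2), then v=-29, then (j=0), then v=-33, then (i=3), then v=-54, then (j=0), then v=-58, then (i=4), then v=-86, then (j=0), then v=-90, then returns -96; score_new runs q=5, then s=0, then u=-5, then (min(6, s) != min(6, 9)) is true, then u=-6, then (!((-2 - x) == (-u))) is true, then x=9, then v=0, then (i=0), then v=0, then (j=0), then v=-4, then (i=1), then v=-11, then (j=0), then v=-15, then (i=2), then v=-29, then (j=0), then v=-33, then (i=3), then v=-54, then (j=0), then v=-58, then (i=4), then v=-86, then (j=0), then v=-90, then returns -96; both end at -96.
Across all 45 domain points the two functions coincide.
verdict: equivalent


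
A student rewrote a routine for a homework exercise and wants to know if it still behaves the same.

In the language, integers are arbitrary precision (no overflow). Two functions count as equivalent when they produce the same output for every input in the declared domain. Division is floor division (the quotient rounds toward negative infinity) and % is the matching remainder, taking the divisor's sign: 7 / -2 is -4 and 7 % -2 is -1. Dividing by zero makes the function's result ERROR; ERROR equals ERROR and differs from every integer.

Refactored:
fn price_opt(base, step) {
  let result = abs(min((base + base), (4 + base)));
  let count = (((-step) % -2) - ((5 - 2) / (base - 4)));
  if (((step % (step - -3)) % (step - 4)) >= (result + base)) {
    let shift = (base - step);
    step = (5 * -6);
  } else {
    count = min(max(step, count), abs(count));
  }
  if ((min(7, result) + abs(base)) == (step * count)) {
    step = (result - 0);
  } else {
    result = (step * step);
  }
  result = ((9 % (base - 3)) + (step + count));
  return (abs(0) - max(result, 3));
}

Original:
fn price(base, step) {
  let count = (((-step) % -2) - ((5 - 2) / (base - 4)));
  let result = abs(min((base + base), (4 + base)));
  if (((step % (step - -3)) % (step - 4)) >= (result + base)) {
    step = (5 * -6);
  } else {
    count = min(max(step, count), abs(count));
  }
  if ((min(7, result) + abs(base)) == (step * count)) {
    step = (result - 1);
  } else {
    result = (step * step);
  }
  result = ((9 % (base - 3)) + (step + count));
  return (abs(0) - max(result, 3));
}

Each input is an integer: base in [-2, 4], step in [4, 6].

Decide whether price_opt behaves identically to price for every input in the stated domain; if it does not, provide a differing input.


Evaluate both at base=-2, step=6.
price: count = 1; result = 4; (((step % (step - -3)) % (step - 4)) >= (result + base)) -> false; count = 1; ((min(7, result) + abs(base)) == (step * count)) -> true; step = 3; result = 3; return -3
price_opt: result = 4; count = 1; (((step % (step - -3)) % (step - 4)) >= (result + base)) -> false; count = 1; ((min(7, result) + abs(base)) == (step * count)) -> true; step = 4; result = 4; return -4
-3 against -4: the behavior changed.
verdict: not equivalent; witness: base=-2, step=6


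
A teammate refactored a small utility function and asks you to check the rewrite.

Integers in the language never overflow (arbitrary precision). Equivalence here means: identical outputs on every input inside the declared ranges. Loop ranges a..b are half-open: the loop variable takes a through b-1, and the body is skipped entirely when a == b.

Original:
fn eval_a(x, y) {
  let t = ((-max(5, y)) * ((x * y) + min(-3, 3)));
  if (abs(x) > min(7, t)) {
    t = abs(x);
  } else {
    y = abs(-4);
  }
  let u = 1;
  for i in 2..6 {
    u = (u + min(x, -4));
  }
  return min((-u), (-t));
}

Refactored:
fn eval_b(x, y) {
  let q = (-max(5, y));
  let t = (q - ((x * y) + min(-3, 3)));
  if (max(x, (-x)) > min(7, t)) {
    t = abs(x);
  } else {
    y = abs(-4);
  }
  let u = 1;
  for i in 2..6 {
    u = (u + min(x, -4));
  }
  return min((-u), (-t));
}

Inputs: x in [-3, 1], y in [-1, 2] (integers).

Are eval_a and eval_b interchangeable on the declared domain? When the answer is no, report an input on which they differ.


Evaluate both at x=-3, y=0.
eval_a: t = 15; (abs(x) > min(7, t)) -> false; y = 4; u = 1; [i=2]; u = -3; [i=3]; u = -7; [i=4]; u = -11; [i=5]; u = -15; return -15
eval_b: q = -5; t = -2; (max(x, (-x)) > min(7, t)) -> true; t = 3; u = 1; [i=2]; u = -3; [i=3]; u = -7; [i=4]; u = -11; [i=5]; u = -15; return -3
-15 != -3, so the rewrite changes behavior.
verdict: not equivalent; witness: x=-3, y=0


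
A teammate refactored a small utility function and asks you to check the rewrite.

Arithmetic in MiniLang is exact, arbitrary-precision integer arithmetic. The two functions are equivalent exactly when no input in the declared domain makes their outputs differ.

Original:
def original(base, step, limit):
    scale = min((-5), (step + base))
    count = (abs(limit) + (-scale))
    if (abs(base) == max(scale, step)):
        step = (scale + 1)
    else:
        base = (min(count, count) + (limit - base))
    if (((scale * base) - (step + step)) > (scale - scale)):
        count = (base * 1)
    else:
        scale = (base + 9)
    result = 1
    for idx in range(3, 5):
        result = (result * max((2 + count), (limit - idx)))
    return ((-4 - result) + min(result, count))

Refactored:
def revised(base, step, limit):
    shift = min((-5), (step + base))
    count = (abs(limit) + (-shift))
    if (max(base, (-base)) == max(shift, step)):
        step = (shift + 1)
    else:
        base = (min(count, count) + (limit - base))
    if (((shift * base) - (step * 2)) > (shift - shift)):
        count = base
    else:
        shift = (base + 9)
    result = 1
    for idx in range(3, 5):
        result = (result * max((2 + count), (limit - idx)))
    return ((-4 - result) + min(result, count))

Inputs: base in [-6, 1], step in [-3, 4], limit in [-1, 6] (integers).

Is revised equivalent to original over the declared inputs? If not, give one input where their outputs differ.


Reading the diff, among the changes: arithmetic usage differs; min/max/abs usage differs; local variable names differ; constant usage differs.
As a probe, take base=-5, step=2, limit=5: original runs scale := -5 | count := 10 | (abs(base) == max(scale, step)): false | base := 20 | (((scale * base) - (step + step)) > (scale - scale)): false | scale := 29 | result := 1 | iter idx=3: | result := 12 | iter idx=4: | result := 144 | result -138; revised runs shift := -5 | count := 10 | (max(base, (-base)) == max(shift, step)): false | base := 20 | (((shift * base) - (step * 2)) > (shift - shift)): false | shift := 29 | result := 1 | iter idx=3: | result := 12 | iter idx=4: | result := 144 | result -138; both end at -138.
Every one of the 512 inputs gives matching results.
verdict: equivalent


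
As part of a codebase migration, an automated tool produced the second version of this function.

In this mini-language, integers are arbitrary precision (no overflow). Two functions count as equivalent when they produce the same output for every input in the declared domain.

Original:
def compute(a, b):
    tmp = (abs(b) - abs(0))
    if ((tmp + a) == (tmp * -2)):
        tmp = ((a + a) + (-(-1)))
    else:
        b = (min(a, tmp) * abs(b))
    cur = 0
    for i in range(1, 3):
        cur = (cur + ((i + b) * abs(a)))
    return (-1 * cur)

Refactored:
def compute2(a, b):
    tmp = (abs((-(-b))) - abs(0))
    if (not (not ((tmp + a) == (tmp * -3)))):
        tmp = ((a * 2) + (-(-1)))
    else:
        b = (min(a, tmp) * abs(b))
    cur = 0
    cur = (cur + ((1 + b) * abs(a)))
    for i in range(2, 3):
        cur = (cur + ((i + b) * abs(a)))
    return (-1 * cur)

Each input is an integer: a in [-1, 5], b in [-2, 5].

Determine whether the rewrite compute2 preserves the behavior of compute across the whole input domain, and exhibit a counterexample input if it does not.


Equivalent. The edit looks behavioral (`-2` became `-3`), but over these ranges it never changes the outcome.
Sweeping the whole domain (56 inputs) finds no disagreement.
As a probe, take a=5, b=4: compute runs tmp := 4 | ((tmp + a) == (tmp * -2)): false | b := 16 | cur := 0 | iter i=1: | cur := 85 | iter i=2: | cur := 175 | result -175; compute2 runs tmp := 4 | (not (not ((tmp + a) == (tmp * -3)))): false | b := 16 | cur := 0 | cur := 85 | iter i=2: | cur := 175 | result -175; both end at -175.
verdict: equivalent


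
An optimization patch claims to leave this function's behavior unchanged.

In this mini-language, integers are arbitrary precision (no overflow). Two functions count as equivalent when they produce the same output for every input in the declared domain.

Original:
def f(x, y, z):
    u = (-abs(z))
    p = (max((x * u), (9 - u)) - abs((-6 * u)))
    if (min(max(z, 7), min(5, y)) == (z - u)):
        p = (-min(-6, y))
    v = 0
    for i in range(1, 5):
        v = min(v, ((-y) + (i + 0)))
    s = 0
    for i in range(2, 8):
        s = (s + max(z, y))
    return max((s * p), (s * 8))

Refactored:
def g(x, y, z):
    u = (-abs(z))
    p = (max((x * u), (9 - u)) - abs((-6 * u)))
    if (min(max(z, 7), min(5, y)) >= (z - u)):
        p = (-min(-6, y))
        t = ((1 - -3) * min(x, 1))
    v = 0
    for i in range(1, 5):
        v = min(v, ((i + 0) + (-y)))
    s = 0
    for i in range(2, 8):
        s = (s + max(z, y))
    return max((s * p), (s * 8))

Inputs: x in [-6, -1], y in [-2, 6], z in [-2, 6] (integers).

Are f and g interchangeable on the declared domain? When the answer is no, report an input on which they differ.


Input x=-6, y=1, z=0: 54 from f versus 48 from g.
verdict: not equivalent; witness: x=-6, y=1, z=0


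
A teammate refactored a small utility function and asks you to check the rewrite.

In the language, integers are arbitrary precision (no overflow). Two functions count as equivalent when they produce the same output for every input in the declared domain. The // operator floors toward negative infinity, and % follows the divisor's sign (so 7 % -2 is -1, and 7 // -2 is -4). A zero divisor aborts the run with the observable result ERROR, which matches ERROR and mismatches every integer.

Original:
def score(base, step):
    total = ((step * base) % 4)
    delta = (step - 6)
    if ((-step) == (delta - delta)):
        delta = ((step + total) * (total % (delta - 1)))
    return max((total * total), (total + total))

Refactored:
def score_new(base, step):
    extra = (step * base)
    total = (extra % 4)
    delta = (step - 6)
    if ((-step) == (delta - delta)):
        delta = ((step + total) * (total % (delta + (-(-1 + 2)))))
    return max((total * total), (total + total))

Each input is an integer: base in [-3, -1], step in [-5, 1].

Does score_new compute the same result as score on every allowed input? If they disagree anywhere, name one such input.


Comparing the listings, the differences include: local variable names differ, and statement counts differ, and arithmetic usage differs, and constant usage differs.
One worked example (base=-2, step=-2) — score: total := 0 | delta := -8 | ((-step) == (delta - delta)): false | result 0; score_new: extra := 4 | total := 0 | delta := -8 | ((-step) == (delta - delta)): false | result 0; agreement on 0.
Across all 21 domain points the two functions coincide.
verdict: equivalent


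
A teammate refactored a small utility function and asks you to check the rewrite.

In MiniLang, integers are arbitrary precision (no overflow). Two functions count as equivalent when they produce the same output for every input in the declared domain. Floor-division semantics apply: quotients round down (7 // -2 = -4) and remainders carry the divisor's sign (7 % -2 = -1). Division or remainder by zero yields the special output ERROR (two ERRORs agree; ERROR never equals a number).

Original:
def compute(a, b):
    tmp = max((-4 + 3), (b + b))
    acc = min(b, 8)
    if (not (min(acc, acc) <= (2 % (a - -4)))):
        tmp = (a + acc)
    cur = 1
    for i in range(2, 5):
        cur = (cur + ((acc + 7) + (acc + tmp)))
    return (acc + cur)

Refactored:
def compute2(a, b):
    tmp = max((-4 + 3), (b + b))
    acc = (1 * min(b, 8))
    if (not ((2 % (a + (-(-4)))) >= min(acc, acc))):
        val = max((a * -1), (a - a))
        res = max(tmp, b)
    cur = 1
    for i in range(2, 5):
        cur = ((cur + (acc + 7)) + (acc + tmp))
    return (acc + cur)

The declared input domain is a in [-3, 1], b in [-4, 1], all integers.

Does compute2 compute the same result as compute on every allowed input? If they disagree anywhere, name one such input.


On input a=-3, b=1, compute returns 23 while compute2 returns 35.
verdict: not equivalent; witness: a=-3, b=1


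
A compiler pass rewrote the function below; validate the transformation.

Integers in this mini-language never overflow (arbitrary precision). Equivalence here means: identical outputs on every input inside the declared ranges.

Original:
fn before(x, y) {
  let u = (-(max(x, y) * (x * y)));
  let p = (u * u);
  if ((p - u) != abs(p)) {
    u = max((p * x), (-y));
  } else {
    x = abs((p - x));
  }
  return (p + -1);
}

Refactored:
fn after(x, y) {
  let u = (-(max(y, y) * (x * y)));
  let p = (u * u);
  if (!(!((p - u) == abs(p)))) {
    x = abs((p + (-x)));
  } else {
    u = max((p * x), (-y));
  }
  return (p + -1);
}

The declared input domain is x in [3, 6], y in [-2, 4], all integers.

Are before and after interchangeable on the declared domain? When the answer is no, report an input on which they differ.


Run the pair on x=3, y=-2.
before: u becomes 18; next p becomes 324; next ((p - u) != abs(p)) evaluates to true; next u becomes 972; next final value 323
after: u becomes -12; next p becomes 144; next (!(!((p - u) == abs(p)))) evaluates to false; next u becomes 432; next final value 143
323 against 143: the behavior changed.
verdict: not equivalent; witness: x=3, y=-2


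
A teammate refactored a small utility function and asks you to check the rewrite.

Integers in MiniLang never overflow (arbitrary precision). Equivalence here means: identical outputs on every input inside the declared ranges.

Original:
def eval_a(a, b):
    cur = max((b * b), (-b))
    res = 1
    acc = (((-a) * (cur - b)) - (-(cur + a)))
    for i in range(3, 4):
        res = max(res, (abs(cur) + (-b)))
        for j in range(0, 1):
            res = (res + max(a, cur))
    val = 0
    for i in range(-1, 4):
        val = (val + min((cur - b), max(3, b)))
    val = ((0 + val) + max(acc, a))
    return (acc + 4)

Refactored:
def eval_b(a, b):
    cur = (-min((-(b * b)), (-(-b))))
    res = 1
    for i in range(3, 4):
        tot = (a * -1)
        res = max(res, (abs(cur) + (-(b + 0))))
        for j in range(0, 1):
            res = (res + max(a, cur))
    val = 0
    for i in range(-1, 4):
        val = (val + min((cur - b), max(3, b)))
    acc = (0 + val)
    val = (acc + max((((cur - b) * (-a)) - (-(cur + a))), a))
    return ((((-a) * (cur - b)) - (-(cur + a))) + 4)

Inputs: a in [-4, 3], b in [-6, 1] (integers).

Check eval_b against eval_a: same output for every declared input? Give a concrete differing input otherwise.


Equivalent — the differences include min/max/abs usage differs, and local variable names differ, and arithmetic usage differs, and statement counts differ, and constant usage differs, yet no declared input distinguishes the two.
Tracing a=0, b=0: eval_a: cur becomes 0; next res becomes 1; next acc becomes 0; next at i=3:; next res becomes 1; next at j=0:; next res becomes 1; next val becomes 0; next at i=-1:; next val becomes 0; next at i=0:; next val becomes 0; next at i=1:; next val becomes 0; next at i=2:; next val becomes 0; next at i=3:; next val becomes 0; next val becomes 0; next final value 4 | eval_b: cur becomes 0; next res becomes 1; next at i=3:; next tot becomes 0; next res becomes 1; next at j=0:; next res becomes 1; next val becomes 0; next at i=-1:; next val becomes 0; next at i=0:; next val becomes 0; next at i=1:; next val becomes 0; next at i=2:; next val becomes 0; next at i=3:; next val becomes 0; next acc becomes 0; next val becomes 0; next final value 4 — matching result 4.
Across all 64 domain points the two functions coincide.
verdict: equivalent


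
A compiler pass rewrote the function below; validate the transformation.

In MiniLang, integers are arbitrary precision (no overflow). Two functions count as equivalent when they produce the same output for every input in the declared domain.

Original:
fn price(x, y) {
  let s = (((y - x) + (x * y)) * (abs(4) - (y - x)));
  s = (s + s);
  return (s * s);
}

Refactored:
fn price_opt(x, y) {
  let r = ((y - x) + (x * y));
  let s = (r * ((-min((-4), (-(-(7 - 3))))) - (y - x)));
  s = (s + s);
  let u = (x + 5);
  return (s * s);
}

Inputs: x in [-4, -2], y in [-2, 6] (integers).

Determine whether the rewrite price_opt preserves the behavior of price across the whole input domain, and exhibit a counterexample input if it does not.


Among the additions is an assignment to `u` whose value nothing reads, and its value is discarded.
Tracing x=-3, y=-2: price: s becomes 21; next s becomes 42; next final value 1764 | price_opt: r becomes 7; next s becomes 21; next s becomes 42; next u becomes 2; next final value 1764 — matching result 1764.
Sweeping the whole domain (27 inputs) finds no disagreement.
verdict: equivalent


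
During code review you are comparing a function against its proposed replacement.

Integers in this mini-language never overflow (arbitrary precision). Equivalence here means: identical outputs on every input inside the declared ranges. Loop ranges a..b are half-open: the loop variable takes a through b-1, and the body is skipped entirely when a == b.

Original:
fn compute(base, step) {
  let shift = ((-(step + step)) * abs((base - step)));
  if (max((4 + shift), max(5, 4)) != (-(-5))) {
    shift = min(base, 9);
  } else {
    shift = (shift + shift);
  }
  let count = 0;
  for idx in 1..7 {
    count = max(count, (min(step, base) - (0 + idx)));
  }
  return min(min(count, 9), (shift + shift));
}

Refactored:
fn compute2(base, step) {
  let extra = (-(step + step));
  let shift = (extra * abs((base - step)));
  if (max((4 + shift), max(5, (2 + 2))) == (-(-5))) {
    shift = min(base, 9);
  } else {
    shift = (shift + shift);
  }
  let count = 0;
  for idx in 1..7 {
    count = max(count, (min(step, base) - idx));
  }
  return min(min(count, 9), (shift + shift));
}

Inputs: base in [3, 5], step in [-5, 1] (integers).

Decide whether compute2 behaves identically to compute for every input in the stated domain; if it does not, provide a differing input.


There is a counterexample at base=3, step=1: -16 on one side, 0 on the other.
compute: shift = -4; (max((4 + shift), max(5, 4)) != (-(-5))) -> false; shift = -8; count = 0; [idx=1]; count = 0; [idx=2]; count = 0; [idx=3]; count = 0; [idx=4]; count = 0; [idx=5]; count = 0; [idx=6]; count = 0; return -16
compute2: extra = -2; shift = -4; (max((4 + shift), max(5, (2 + 2))) == (-(-5))) -> true; shift = 3; count = 0; [idx=1]; count = 0; [idx=2]; count = 0; [idx=3]; count = 0; [idx=4]; count = 0; [idx=5]; count = 0; [idx=6]; count = 0; return 0
verdict: not equivalent; witness: base=3, step=1


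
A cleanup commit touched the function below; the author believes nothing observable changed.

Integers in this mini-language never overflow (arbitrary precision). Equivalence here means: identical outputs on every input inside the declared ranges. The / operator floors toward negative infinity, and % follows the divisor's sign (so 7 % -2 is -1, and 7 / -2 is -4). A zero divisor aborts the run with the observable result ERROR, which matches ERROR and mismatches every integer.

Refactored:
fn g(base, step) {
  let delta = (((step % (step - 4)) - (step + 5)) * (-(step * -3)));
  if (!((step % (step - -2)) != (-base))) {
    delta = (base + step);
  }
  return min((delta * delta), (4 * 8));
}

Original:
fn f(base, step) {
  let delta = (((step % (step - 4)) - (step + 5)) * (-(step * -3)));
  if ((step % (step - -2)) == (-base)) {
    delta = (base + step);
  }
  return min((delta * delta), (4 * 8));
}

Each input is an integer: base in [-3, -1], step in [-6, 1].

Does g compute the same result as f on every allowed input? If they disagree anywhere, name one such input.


Side by side, the visible changes include: comparison usage differs; also boolean connective usage differs.
One worked example (base=-2, step=-2) — f: delta = 30; division by zero -> ERROR; g: delta = 30; division by zero -> ERROR; agreement on ERROR.
Sweeping the whole domain (24 inputs) finds no disagreement.
verdict: equivalent


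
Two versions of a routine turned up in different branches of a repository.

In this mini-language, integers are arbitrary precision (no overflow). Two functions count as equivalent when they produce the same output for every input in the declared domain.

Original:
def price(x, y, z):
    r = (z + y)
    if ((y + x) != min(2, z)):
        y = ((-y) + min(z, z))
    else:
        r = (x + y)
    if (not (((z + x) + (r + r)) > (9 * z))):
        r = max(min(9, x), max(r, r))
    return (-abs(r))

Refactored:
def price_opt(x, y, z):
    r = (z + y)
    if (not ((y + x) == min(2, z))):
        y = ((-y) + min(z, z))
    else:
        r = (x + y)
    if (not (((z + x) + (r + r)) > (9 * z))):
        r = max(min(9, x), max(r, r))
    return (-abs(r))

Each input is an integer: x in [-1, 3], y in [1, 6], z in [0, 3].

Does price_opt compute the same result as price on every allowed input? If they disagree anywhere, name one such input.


Reading the diff, among the changes: comparison usage differs, and boolean connective usage differs.
One worked example (x=-1, y=5, z=1) — price: r := 6 | ((y + x) != min(2, z)): true | y := -4 | (not (((z + x) + (r + r)) > (9 * z))): false | result -6; price_opt: r := 6 | (not ((y + x) == min(2, z))): true | y := -4 | (not (((z + x) + (r + r)) > (9 * z))): false | result -6; agreement on -6.
An exhaustive pass over the 120 declared inputs shows identical outputs.
verdict: equivalent


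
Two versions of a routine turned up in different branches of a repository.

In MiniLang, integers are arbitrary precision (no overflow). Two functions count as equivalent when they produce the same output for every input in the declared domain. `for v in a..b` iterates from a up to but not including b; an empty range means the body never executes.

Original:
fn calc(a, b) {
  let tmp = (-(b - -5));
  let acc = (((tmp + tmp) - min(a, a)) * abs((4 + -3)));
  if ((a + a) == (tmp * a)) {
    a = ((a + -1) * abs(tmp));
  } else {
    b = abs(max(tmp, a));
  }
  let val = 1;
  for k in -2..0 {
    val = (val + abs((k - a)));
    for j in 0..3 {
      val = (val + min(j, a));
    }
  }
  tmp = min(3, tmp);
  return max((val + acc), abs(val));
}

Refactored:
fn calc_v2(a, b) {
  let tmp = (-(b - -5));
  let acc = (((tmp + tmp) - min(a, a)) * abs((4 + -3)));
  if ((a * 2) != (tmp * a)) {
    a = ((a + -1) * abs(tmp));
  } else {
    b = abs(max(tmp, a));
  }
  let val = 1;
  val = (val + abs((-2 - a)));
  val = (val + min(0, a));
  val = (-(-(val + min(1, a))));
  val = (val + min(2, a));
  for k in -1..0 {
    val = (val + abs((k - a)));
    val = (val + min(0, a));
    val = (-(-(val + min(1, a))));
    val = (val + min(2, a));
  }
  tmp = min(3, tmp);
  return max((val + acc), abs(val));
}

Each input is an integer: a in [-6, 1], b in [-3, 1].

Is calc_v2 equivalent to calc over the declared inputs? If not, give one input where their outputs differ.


a=-6, b=-3 yields 26 from calc but 58 from calc_v2.
verdict: not equivalent; witness: a=-6, b=-3


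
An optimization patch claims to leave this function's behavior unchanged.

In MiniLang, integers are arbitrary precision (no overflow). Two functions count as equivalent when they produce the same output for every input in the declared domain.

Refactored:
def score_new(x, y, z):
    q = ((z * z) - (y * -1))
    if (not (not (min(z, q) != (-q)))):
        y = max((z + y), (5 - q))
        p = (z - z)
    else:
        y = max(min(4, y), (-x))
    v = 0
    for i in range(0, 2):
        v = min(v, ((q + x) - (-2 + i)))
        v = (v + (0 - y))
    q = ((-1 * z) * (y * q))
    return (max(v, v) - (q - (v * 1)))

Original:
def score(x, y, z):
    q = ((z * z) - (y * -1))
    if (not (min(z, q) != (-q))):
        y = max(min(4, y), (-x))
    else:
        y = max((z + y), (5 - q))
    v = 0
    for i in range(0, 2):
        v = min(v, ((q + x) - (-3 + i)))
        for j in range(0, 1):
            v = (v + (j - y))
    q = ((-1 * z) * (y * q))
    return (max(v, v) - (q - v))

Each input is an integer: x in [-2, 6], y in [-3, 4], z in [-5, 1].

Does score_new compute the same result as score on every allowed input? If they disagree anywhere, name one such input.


The rewrite breaks on x=-2, y=-3, z=-1, where the results are -16 and -18.
score: q := -2 | (not (min(z, q) != (-q))): false | y := 7 | v := 0 | iter i=0: | v := -1 | iter j=0: | v := -8 | iter i=1: | v := -8 | iter j=0: | v := -15 | q := -14 | result -16
score_new: q := -2 | (not (not (min(z, q) != (-q)))): true | y := 7 | p := 0 | v := 0 | iter i=0: | v := -2 | v := -9 | iter i=1: | v := -9 | v := -16 | q := -14 | result -18
verdict: not equivalent; witness: x=-2, y=-3, z=-1


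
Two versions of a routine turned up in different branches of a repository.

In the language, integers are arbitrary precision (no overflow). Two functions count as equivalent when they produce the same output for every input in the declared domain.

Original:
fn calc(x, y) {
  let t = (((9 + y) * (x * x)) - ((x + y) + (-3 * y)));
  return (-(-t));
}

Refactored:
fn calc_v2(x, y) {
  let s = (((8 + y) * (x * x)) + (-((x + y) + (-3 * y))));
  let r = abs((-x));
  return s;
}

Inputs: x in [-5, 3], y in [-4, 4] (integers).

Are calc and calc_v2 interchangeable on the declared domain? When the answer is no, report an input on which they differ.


The rewrite breaks on x=-5, y=-4, where the results are 122 and 97.
calc: t=122, then returns 122
calc_v2: s=97, then r=5, then returns 97
verdict: not equivalent; witness: x=-5, y=-4


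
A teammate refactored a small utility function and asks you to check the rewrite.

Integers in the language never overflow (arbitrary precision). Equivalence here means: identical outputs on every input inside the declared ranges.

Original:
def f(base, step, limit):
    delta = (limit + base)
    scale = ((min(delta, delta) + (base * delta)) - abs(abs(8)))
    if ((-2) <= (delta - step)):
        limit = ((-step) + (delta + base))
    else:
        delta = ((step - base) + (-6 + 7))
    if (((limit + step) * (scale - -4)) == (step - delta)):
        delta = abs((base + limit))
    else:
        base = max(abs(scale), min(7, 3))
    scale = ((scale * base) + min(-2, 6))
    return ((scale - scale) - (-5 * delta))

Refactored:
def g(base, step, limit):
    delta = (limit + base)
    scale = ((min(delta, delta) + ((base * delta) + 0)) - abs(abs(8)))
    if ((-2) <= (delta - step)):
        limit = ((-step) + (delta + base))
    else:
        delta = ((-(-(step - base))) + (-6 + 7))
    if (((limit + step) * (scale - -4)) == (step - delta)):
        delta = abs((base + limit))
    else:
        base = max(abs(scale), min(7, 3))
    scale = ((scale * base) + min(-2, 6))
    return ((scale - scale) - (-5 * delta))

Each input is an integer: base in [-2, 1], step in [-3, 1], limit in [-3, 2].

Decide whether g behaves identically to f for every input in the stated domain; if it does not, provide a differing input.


Reading the diff, among the changes: constant usage differs, and arithmetic usage differs.
One worked example (base=-2, step=-2, limit=-2) — f: delta := -4 | scale := -4 | ((-2) <= (delta - step)): true | limit := -4 | (((limit + step) * (scale - -4)) == (step - delta)): false | base := 4 | scale := -18 | result -20; g: delta := -4 | scale := -4 | ((-2) <= (delta - step)): true | limit := -4 | (((limit + step) * (scale - -4)) == (step - delta)): false | base := 4 | scale := -18 | result -20; agreement on -20.
Across all 120 domain points the two functions coincide.
verdict: equivalent


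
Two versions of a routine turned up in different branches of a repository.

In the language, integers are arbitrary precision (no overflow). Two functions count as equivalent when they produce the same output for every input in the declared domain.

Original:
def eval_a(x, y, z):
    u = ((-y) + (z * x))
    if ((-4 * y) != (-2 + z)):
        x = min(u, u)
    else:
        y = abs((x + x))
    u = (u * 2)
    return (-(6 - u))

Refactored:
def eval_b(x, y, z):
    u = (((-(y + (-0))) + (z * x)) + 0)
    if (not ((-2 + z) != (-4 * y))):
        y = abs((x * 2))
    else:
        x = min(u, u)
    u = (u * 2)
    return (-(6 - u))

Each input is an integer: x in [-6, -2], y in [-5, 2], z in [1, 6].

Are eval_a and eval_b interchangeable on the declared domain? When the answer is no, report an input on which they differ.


This is a faithful refactor — arithmetic usage differs; and constant usage differs; and boolean connective usage differs, but the computed results match everywhere.
As a probe, take x=-2, y=0, z=2: eval_a runs u=-4, then ((-4 * y) != (-2 + z)) is false, then y=4, then u=-8, then returns -14; eval_b runs u=-4, then (not ((-2 + z) != (-4 * y))) is true, then y=4, then u=-8, then returns -14; both end at -14.
An exhaustive pass over the 240 declared inputs shows identical outputs.
verdict: equivalent


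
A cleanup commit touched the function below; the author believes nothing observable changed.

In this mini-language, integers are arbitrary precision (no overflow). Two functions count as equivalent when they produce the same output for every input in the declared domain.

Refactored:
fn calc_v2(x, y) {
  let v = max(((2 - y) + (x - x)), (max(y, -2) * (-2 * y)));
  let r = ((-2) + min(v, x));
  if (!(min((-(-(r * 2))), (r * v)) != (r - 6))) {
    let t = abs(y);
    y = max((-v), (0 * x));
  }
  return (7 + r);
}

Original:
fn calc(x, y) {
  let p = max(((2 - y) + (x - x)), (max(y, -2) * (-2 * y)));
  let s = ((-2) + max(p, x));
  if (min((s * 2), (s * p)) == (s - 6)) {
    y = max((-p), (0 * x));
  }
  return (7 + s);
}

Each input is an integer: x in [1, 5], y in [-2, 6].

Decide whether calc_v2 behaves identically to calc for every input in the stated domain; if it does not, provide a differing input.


Evaluate both at x=1, y=-2.
calc: p=4, then s=2, then (min((s * 2), (s * p)) == (s - 6)) is false, then returns 9
calc_v2: v=4, then r=-1, then (!(min((-(-(r * 2))), (r * v)) != (r - 6))) is false, then returns 6
9 != 6, so the rewrite changes behavior.
verdict: not equivalent; witness: x=1, y=-2
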